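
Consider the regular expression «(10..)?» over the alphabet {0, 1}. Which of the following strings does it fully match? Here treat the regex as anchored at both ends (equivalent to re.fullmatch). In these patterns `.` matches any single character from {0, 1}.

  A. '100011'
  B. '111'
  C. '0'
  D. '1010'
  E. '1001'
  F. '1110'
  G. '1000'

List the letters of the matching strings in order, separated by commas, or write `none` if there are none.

D, E, G

A → no match
B → no match
C → no match
D → match
E → match
F → no match
G → match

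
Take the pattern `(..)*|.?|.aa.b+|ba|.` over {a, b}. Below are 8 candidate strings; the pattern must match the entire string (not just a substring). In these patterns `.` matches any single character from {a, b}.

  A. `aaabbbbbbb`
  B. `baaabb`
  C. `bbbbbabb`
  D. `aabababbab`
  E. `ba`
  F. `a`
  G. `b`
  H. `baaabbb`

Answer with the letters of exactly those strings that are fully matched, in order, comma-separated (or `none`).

A → match
B → match
C → match
D → match
E → match
F → match
G → match
H → match

A, B, C, D, E, F, G, H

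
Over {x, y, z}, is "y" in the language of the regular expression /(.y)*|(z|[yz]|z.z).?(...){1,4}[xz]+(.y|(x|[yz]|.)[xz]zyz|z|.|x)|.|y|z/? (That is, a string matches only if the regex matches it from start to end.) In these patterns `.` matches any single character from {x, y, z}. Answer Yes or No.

Yes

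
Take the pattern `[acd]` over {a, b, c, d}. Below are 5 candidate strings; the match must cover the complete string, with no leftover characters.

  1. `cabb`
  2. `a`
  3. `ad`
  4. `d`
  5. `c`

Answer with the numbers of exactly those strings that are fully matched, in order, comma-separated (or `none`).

2, 4, 5

1. `cabb` → no match
2. `a` → match
3. `ad` → no match
4. `d` → match
5. `c` → match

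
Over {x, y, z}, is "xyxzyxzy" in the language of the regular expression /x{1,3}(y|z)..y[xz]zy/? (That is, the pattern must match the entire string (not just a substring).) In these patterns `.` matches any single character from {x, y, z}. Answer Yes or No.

Yes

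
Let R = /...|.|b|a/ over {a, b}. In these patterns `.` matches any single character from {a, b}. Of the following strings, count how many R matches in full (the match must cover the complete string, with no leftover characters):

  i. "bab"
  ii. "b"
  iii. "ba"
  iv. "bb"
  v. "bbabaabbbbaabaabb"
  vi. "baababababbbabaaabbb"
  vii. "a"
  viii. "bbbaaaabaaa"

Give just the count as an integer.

i → match
ii → match
iii → no match
iv → no match
v → no match
vi → no match
vii → match
viii → no match
Total matched: 3

3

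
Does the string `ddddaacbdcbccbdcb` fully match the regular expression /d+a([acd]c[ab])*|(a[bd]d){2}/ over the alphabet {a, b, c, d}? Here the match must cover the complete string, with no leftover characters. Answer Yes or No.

Yes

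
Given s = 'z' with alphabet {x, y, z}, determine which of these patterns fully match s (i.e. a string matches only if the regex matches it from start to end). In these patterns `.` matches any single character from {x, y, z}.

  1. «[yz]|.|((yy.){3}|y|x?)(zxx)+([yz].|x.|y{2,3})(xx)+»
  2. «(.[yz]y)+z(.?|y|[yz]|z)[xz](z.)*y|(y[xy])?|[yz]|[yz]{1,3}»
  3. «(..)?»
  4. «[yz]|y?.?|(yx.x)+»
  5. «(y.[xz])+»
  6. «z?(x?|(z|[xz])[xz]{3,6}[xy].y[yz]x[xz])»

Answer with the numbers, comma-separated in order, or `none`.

1 → match
2 → match
3 → no match
4 → match
5 → no match — must start with 'y'
6 → match

1, 2, 4, 6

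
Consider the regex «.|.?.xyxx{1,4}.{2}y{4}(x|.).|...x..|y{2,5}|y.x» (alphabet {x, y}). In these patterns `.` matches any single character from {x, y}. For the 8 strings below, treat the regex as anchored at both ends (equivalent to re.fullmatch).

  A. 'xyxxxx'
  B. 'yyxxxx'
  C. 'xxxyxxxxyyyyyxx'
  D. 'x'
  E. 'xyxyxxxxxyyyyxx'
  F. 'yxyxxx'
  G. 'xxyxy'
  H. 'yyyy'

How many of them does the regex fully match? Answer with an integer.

7

A → match
B → match
C → match
D → match
E → match
F → match
G → no match
H → match
Total matched: 7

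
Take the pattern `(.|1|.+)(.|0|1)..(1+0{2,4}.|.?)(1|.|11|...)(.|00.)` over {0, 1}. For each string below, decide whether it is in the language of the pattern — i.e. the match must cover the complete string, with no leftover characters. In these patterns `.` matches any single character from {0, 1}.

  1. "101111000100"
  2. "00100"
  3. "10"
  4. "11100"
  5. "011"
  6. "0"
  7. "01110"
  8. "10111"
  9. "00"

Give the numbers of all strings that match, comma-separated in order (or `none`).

1

1. "101111000100" → match
2. "00100" → no match
3. "10" → no match
4. "11100" → no match
5. "011" → no match
6. "0" → no match
7. "01110" → no match
8. "10111" → no match
9. "00" → no match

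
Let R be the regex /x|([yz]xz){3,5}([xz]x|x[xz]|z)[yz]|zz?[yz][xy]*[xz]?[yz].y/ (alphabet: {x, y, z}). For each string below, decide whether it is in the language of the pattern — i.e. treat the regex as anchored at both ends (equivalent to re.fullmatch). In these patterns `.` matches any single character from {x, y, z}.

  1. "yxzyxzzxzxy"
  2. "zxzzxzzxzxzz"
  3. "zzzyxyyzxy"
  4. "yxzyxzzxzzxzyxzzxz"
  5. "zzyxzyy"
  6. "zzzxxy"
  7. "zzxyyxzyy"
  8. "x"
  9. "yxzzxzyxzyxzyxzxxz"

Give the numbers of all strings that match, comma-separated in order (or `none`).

1 → no match
2 → match
3 → match
4 → match
5 → match
6 → no match
7 → match
8 → match
9 → match

2, 3, 4, 5, 7, 8, 9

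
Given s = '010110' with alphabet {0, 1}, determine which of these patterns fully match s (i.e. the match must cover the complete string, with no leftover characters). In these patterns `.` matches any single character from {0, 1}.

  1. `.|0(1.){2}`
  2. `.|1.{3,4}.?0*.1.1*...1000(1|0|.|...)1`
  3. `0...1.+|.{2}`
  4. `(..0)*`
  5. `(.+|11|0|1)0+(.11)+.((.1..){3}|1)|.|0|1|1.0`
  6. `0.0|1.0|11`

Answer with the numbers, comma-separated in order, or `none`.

1 → no match
2 → no match
3 → match
4 → match
5 → no match
6 → no match

3, 4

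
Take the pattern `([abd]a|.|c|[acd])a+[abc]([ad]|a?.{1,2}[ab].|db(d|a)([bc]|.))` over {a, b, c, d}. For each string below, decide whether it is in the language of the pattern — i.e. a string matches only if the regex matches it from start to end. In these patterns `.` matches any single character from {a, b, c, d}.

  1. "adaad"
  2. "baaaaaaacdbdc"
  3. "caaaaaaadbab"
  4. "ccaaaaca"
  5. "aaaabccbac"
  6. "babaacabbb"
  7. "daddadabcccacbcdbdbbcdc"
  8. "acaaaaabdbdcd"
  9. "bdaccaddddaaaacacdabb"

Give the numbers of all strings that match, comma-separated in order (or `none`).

2, 3

1 → no match
2 → match
3 → match
4 → no match
5 → no match
6 → no match
7 → no match
8 → no match
9 → no match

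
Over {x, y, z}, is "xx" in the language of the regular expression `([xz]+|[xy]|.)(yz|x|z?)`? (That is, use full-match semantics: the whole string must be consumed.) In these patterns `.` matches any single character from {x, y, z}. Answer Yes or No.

Yes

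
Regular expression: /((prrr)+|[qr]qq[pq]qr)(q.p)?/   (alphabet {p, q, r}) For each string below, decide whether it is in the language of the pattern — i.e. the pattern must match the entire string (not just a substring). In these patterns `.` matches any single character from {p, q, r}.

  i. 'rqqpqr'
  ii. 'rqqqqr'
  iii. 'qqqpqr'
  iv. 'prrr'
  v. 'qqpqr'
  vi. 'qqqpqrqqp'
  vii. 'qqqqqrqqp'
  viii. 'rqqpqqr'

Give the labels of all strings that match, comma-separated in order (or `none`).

i, ii, iii, iv, vi, vii

i → match
ii → match
iii → match
iv → match
v → no match
vi → match
vii → match
viii → no match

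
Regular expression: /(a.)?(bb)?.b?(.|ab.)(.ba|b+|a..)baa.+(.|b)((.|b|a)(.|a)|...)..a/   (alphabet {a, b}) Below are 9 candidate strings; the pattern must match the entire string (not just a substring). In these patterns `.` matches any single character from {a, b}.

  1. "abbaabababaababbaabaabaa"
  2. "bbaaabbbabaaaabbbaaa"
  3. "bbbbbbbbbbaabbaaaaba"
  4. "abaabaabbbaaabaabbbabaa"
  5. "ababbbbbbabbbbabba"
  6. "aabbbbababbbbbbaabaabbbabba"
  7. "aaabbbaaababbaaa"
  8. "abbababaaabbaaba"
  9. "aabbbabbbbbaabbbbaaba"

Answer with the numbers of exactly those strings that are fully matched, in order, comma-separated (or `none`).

3, 4, 6, 7, 8, 9

1 → no match
2 → no match
3 → match
4 → match
5 → no match
6 → match
7 → match
8 → match
9 → match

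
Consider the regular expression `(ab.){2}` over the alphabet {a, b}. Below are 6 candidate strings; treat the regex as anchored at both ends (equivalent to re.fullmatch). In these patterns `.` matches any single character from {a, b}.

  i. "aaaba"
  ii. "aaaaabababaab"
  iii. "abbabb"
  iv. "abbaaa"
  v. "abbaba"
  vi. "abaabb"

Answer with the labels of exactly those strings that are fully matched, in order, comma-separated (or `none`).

iii, v, vi

i. "aaaba" → no match — must start with "ab"
ii → no match — must start with "ab"
iii. "abbabb" → match
iv. "abbaaa" → no match
v. "abbaba" → match
vi. "abaabb" → match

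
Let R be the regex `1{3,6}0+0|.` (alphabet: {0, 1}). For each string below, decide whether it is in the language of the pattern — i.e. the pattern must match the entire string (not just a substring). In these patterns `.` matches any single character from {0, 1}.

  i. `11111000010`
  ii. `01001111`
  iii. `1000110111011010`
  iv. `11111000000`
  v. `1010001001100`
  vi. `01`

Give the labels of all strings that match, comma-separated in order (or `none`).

i → no match
ii → no match
iii → no match
iv → match
v → no match
vi → no match

iv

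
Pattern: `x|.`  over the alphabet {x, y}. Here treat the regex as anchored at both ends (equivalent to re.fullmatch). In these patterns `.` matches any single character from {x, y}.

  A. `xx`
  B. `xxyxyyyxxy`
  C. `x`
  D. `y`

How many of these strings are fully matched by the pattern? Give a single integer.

2

A → no match
B → no match
C → match
D → match
Total matched: 2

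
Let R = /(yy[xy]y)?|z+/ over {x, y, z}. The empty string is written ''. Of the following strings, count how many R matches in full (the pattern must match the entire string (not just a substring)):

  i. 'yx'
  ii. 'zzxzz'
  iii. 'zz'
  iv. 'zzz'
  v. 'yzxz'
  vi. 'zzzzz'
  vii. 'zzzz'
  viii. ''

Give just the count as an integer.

i → no match
ii → no match
iii → match
iv → match
v → no match
vi → match
vii → match
viii → match
Total matched: 5

5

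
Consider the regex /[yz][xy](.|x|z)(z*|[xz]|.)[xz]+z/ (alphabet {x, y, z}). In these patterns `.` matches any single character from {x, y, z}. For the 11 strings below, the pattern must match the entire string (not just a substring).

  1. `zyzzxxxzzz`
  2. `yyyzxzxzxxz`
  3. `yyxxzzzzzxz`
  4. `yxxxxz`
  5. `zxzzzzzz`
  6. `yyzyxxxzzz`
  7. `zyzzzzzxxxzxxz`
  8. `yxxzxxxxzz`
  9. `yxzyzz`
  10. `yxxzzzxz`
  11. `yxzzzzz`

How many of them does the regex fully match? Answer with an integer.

1 → match
2 → match
3 → match
4 → match
5 → match
6 → match
7 → match
8 → match
9 → match
10 → match
11 → match
Total matched: 11

11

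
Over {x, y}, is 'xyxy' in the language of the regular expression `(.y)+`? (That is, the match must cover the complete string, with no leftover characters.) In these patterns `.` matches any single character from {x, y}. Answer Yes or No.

Yes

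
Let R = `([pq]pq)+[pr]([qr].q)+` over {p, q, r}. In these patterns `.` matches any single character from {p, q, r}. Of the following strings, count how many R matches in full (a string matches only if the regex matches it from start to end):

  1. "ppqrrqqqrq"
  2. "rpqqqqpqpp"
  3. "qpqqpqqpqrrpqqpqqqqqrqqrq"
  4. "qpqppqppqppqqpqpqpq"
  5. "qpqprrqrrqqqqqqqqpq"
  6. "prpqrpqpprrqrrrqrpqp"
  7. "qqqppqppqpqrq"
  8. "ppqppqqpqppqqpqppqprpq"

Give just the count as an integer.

5

1. "ppqrrqqqrq" → match
2. "rpqqqqpqpp" → no match — must end with "q"
3 → match
4 → match
5 → match
6 → no match — must end with "q"
7 → no match
8 → match
Total matched: 5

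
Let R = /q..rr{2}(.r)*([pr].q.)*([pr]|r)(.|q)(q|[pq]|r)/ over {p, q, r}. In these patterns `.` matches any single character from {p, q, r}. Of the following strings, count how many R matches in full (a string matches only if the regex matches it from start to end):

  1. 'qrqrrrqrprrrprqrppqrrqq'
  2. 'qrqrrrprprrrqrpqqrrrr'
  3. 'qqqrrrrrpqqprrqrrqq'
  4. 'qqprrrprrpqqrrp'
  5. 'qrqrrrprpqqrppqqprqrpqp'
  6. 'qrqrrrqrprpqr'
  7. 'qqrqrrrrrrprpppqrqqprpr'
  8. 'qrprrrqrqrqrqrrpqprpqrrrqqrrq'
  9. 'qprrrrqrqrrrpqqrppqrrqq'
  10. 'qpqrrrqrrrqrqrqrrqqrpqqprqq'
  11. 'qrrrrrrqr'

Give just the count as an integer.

1 → match
2 → match
3 → match
4 → match
5 → match
6 → match
7 → no match
8 → match
9 → match
10 → match
11. 'qrrrrrrqr' → match
Total matched: 10

10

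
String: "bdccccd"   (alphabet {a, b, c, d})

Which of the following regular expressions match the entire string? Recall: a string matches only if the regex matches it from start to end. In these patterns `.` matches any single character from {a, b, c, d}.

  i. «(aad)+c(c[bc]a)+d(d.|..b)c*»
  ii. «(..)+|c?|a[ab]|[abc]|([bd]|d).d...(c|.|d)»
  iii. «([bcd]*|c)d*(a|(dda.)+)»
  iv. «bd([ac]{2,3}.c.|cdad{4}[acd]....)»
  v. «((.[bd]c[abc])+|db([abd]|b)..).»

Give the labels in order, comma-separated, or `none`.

iv

i → no match — must start with "aad"
ii → no match
iii → no match
iv → match
v → no match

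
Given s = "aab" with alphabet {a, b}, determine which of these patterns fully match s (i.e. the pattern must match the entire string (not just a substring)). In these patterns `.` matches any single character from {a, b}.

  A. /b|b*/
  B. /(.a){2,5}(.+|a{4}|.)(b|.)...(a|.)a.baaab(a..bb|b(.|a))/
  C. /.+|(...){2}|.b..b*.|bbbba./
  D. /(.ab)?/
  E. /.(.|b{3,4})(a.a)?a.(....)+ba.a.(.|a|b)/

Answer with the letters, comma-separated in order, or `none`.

C, D

A → no match
B → no match
C → match
D → match
E → no match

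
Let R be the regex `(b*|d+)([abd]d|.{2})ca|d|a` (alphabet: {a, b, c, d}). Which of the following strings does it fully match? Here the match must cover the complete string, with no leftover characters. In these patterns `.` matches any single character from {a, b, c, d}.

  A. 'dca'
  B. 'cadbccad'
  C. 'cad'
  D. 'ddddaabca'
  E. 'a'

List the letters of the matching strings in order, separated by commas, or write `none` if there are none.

A → no match
B → no match
C → no match
D → no match
E → match

E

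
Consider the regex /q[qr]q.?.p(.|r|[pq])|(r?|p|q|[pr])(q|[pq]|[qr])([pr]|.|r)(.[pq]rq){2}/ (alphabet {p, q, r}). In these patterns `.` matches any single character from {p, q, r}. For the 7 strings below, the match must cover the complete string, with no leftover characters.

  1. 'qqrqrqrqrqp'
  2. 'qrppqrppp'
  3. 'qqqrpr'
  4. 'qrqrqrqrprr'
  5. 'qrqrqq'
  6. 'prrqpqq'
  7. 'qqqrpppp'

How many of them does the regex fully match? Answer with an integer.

1

1 → no match
2 → no match
3 → match
4 → no match
5 → no match
6 → no match
7 → no match
Total matched: 1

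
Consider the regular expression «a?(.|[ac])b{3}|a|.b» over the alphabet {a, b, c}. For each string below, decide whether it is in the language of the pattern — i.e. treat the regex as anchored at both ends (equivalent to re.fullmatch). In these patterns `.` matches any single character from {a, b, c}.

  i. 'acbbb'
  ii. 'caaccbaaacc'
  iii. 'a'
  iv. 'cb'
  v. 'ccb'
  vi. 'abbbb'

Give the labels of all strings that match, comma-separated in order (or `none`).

i, iii, iv, vi

i → match
ii → no match
iii → match
iv → match
v → no match
vi → match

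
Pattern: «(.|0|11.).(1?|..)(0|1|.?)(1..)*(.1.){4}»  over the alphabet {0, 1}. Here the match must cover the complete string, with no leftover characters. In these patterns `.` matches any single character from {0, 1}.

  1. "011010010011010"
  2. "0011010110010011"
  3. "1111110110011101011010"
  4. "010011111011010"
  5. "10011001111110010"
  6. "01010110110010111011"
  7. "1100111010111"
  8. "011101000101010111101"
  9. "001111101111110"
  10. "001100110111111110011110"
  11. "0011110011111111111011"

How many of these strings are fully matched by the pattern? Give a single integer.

1 → match
2 → match
3 → no match
4 → match
5 → no match
6 → match
7 → no match
8 → no match
9 → no match
10 → match
11 → no match
Total matched: 5

5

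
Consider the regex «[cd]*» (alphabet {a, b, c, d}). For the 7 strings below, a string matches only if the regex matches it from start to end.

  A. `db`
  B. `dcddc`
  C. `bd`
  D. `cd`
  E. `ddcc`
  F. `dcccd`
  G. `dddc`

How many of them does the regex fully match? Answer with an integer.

A → no match
B → match
C → no match
D → match
E → match
F → match
G → match
Total matched: 5

5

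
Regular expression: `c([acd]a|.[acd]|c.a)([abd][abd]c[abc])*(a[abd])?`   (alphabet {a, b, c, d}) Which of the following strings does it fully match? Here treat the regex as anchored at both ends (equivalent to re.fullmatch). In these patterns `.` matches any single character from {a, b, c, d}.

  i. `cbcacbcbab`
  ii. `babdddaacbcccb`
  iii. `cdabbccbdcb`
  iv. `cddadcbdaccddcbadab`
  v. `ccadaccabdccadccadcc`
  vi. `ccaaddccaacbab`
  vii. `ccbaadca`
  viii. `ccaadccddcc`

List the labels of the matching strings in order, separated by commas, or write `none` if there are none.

iii, vi, vii, viii

i → no match
ii → no match — must start with `c`
iii → match
iv → no match
v → no match
vi → match
vii → match
viii → match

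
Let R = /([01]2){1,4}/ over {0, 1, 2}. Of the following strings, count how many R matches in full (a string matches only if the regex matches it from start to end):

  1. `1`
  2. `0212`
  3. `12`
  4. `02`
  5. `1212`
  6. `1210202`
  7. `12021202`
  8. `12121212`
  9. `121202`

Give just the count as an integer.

1 → no match — must end with `2`
2 → match
3 → match
4 → match
5 → match
6 → no match
7 → match
8 → match
9 → match
Total matched: 7

7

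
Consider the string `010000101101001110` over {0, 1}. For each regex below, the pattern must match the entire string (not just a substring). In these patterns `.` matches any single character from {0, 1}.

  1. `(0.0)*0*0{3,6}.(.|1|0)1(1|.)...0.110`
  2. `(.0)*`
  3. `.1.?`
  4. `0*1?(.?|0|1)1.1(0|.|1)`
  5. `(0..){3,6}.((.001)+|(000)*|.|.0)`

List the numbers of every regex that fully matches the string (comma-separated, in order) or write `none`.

1 → match
2 → no match
3 → no match
4 → no match
5 → no match

1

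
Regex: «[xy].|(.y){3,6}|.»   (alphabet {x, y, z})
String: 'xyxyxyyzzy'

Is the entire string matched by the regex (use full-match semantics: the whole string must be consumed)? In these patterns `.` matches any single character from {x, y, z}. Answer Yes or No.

No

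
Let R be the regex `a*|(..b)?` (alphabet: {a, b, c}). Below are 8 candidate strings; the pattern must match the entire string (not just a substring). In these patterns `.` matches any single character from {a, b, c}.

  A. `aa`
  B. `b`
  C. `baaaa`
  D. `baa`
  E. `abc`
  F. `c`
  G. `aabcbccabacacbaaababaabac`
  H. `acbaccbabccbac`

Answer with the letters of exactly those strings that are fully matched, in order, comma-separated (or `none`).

A → match
B → no match
C → no match
D → no match
E → no match
F → no match
G → no match
H → no match

A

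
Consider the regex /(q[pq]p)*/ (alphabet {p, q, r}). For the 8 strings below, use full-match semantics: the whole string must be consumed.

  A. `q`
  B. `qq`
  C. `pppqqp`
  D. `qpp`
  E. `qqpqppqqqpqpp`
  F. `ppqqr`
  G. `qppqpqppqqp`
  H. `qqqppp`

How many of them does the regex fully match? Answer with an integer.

1

A → no match
B → no match
C → no match
D → match
E → no match
F → no match
G → no match
H → no match
Total matched: 1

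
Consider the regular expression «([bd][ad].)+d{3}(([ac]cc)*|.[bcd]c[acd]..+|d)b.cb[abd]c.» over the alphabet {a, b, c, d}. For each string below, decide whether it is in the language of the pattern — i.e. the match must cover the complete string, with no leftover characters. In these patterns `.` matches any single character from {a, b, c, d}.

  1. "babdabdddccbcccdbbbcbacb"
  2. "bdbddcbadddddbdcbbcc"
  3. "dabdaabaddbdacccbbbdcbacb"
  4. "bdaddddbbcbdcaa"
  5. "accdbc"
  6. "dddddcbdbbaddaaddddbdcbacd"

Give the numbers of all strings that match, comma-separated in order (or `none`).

1 → no match
2 → match
3 → no match
4 → no match
5. "accdbc" → no match
6 → match

2, 6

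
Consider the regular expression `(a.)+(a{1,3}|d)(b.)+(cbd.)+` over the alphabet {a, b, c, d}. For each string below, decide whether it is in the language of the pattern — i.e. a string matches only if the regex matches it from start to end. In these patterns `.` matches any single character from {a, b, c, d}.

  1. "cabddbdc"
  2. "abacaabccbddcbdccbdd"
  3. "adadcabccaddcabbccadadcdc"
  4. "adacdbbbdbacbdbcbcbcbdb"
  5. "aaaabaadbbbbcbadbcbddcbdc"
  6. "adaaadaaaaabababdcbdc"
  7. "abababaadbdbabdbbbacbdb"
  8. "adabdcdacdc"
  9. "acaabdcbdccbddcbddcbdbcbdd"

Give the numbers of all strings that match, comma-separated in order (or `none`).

1 → no match — must start with "a"
2 → match
3 → no match
4 → no match
5 → no match
6 → match
7 → match
8 → no match
9 → match

2, 6, 7, 9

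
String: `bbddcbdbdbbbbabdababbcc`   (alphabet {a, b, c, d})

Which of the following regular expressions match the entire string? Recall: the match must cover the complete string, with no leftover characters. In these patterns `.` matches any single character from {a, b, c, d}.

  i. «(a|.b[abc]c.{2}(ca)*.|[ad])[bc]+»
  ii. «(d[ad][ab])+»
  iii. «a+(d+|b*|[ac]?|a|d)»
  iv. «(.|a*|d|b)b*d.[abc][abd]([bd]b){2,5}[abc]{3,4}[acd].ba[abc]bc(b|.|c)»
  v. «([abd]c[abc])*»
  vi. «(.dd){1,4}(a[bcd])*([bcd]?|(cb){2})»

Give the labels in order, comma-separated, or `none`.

iv

i → no match
ii → no match — must start with `d`
iii → no match — must start with `a`
iv → match
v → no match
vi → no match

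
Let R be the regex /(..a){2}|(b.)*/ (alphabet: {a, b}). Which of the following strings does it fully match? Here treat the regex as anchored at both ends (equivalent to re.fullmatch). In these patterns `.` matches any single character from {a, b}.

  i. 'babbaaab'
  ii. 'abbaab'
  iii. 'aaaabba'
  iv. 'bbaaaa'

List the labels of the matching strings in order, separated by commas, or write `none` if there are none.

iv

i → no match
ii → no match
iii → no match
iv → match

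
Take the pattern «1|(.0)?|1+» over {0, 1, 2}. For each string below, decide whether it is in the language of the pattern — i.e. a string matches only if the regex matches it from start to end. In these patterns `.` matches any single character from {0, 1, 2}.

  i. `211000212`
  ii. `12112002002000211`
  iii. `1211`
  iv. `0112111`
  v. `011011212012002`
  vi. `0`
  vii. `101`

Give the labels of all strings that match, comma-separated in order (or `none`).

none

i → no match
ii → no match
iii → no match
iv → no match
v → no match
vi → no match
vii → no match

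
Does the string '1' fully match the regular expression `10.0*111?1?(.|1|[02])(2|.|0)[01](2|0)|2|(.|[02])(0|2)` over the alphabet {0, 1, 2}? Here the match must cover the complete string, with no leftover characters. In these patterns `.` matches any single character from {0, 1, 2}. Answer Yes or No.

No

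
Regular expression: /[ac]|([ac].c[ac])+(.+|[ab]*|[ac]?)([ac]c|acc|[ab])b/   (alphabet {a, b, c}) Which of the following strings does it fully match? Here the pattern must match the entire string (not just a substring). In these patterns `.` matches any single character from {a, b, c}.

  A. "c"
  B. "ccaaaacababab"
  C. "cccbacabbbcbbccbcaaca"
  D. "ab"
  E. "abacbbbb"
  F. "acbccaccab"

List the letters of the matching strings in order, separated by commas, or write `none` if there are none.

A → match
B → no match
C → no match
D → no match
E → no match
F → no match

A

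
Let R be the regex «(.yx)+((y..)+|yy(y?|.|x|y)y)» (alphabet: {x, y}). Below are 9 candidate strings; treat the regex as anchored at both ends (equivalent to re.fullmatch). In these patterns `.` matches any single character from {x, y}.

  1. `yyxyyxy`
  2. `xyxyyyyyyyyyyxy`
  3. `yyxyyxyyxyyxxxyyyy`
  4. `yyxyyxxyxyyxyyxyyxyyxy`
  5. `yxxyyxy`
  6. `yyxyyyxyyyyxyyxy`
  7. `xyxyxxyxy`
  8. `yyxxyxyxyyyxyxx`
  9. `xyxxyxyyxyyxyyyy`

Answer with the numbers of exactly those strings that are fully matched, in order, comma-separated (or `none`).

1 → match
2 → match
3 → no match
4 → match
5 → no match
6 → no match
7 → match
8 → match
9 → match

1, 2, 4, 7, 8, 9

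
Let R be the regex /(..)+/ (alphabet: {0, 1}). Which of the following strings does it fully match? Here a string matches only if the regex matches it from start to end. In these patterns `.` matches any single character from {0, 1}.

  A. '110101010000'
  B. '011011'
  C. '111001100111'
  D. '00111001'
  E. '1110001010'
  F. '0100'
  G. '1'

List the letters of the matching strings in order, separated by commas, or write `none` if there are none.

A, B, C, D, E, F

A → match
B → match
C → match
D → match
E → match
F → match
G → no match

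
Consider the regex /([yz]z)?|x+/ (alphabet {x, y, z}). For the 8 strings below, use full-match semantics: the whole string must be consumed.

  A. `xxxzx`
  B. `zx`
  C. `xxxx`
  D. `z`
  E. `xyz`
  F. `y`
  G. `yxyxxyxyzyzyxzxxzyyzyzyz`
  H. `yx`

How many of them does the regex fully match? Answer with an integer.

A → no match
B → no match
C → match
D → no match
E → no match
F → no match
G → no match
H → no match
Total matched: 1

1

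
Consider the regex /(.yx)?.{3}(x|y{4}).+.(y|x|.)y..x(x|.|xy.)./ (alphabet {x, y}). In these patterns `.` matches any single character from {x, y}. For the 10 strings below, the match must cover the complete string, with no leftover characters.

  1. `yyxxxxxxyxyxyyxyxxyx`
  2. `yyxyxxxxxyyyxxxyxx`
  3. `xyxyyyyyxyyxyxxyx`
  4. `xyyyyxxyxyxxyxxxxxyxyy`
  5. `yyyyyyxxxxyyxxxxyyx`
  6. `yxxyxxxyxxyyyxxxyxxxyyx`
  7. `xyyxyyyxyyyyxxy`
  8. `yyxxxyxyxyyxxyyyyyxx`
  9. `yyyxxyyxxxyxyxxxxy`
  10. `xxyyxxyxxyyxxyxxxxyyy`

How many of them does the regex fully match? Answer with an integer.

1 → no match
2 → match
3 → no match
4 → no match
5 → no match
6 → no match
7 → match
8 → no match
9 → match
10 → no match
Total matched: 3

3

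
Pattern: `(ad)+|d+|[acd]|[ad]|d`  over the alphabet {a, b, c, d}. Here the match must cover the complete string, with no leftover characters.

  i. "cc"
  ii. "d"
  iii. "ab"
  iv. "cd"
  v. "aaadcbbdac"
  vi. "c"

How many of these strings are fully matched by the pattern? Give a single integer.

i → no match
ii → match
iii → no match
iv → no match
v → no match
vi → match
Total matched: 2

2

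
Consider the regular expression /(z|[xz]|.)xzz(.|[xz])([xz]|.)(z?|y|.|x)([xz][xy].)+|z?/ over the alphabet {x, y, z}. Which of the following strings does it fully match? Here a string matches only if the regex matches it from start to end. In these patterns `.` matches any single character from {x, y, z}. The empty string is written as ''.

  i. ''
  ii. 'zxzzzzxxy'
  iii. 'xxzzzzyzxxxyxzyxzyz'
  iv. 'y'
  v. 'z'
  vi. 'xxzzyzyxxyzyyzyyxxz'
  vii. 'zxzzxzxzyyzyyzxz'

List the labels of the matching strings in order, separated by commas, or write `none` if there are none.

i → match
ii → match
iii → match
iv → no match
v → match
vi → match
vii → match

i, ii, iii, v, vi, vii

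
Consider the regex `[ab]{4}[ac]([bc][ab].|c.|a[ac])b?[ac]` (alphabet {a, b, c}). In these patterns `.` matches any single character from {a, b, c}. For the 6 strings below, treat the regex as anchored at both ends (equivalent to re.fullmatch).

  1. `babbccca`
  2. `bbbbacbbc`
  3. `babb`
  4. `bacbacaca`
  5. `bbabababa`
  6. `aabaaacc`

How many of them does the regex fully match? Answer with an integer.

1 → match
2 → match
3 → no match
4 → no match
5 → match
6 → match
Total matched: 4

4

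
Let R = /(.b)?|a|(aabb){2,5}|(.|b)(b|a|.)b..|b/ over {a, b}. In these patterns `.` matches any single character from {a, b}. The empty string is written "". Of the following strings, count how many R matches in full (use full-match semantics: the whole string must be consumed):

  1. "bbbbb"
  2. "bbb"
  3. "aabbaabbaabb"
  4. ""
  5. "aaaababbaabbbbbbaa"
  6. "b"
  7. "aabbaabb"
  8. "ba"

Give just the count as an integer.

5

1 → match
2 → no match
3 → match
4 → match
5 → no match
6 → match
7 → match
8 → no match
Total matched: 5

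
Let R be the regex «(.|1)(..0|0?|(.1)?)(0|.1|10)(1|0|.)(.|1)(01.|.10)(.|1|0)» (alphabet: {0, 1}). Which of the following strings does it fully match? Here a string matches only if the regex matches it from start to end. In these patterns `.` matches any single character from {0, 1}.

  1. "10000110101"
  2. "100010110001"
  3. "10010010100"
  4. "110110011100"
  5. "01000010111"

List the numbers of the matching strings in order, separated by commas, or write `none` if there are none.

1 → match
2 → no match
3 → no match
4 → no match
5 → match

1, 5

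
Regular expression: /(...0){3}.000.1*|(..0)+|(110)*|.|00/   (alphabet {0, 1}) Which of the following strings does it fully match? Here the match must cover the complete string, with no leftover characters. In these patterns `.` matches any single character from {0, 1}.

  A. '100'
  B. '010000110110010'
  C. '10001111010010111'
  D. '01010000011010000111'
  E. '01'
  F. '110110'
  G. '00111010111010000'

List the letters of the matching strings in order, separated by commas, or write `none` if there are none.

A, B, F

A. '100' → match
B → match
C → no match
D → no match
E. '01' → no match
F. '110110' → match
G → no match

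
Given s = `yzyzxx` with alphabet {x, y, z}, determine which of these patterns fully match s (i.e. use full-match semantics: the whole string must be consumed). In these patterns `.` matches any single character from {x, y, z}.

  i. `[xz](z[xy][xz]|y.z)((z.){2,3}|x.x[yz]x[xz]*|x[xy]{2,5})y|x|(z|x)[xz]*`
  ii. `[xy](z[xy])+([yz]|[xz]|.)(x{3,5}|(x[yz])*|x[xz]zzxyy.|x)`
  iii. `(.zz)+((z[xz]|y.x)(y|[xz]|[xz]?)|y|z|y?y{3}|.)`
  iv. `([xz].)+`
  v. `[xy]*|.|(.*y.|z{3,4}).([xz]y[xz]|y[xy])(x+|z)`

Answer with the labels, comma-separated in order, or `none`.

ii

i → no match
ii → match
iii → no match
iv → no match
v → no match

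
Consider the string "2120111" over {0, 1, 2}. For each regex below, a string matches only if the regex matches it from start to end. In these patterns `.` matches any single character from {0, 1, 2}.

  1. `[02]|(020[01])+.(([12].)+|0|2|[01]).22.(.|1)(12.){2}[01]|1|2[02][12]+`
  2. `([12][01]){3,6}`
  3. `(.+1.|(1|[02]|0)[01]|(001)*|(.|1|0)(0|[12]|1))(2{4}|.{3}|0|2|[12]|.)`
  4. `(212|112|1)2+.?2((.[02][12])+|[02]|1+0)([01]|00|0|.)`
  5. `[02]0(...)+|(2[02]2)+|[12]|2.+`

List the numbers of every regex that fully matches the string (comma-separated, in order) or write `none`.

1 → no match
2 → no match
3 → match
4 → no match
5 → match

3, 5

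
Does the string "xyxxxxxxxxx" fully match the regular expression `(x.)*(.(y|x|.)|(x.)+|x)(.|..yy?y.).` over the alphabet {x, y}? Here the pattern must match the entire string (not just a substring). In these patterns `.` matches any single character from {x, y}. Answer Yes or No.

Yes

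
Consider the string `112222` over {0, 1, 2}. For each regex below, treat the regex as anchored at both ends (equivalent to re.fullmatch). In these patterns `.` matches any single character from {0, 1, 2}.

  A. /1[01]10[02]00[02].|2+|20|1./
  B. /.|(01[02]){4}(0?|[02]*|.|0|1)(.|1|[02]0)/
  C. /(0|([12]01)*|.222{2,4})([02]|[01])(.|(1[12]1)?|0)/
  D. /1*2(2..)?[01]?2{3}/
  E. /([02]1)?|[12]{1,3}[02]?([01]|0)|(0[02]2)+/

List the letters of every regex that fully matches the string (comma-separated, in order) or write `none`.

A → no match
B → no match
C → no match
D → match
E → no match

D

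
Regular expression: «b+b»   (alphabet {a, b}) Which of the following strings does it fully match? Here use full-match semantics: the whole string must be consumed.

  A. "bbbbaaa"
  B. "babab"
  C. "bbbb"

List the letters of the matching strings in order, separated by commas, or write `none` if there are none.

A → no match — must end with "bb"
B → no match — must end with "bb"
C → match

C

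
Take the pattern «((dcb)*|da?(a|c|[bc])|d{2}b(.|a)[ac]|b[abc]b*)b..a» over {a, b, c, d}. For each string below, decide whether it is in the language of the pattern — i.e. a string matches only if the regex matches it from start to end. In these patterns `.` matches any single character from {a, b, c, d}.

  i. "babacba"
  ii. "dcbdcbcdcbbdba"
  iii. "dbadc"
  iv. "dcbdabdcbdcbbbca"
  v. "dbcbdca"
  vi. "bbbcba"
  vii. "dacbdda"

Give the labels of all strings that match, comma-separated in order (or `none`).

i → no match
ii → no match
iii → no match — must end with "a"
iv → no match
v → no match
vi → match
vii → match

vi, vii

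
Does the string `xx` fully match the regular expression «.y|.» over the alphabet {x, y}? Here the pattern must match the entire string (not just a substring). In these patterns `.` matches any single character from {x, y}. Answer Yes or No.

No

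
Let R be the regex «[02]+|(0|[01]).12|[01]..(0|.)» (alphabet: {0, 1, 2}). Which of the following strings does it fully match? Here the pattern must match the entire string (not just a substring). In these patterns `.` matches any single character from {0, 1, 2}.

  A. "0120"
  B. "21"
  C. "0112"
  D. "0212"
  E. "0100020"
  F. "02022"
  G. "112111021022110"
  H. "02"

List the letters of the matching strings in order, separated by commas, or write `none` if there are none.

A. "0120" → match
B. "21" → no match
C. "0112" → match
D. "0212" → match
E. "0100020" → no match
F. "02022" → match
G → no match
H. "02" → match

A, C, D, F, H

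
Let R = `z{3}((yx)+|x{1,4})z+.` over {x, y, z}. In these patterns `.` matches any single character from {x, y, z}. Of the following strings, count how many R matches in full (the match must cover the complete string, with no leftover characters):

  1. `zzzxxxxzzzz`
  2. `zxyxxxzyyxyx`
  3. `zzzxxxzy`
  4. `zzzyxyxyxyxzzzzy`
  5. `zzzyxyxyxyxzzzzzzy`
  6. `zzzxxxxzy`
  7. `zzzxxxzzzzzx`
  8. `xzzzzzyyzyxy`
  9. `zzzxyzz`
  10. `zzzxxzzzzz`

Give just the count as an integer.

1 → match
2 → no match
3 → match
4 → match
5 → match
6 → match
7 → match
8 → no match — must start with `z`
9 → no match
10 → match
Total matched: 7

7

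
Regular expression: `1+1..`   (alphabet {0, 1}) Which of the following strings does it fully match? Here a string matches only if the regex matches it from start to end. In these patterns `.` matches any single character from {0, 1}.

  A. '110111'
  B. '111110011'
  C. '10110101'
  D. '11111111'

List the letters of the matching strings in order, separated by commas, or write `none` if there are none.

D

A → no match
B → no match
C → no match
D → match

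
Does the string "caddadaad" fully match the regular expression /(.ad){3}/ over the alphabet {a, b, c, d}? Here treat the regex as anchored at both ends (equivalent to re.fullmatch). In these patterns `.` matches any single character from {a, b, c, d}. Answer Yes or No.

Yes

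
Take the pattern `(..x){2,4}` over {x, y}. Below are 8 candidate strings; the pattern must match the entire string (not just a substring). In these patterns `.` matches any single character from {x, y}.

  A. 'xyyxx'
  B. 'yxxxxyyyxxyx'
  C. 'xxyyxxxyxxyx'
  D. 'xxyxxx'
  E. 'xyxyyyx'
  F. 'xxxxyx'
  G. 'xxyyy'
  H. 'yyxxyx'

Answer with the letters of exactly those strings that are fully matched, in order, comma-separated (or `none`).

F, H

A → no match
B → no match
C → no match
D → no match
E → no match
F → match
G → no match — must end with 'x'
H → match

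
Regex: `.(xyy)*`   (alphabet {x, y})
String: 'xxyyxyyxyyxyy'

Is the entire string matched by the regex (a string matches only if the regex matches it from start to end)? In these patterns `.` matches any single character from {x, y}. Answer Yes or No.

Yes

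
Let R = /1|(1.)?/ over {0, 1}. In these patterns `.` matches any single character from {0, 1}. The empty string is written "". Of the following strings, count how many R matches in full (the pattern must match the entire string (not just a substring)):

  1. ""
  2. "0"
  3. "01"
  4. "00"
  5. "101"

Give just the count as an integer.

1

1. "" → match
2. "0" → no match
3. "01" → no match
4. "00" → no match
5. "101" → no match
Total matched: 1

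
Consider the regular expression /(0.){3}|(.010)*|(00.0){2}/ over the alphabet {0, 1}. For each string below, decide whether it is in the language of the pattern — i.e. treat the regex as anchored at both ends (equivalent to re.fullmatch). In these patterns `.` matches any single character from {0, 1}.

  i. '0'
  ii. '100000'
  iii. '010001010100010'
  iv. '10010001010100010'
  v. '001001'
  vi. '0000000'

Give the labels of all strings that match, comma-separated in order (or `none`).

none

i → no match
ii → no match
iii → no match
iv → no match
v → no match
vi → no match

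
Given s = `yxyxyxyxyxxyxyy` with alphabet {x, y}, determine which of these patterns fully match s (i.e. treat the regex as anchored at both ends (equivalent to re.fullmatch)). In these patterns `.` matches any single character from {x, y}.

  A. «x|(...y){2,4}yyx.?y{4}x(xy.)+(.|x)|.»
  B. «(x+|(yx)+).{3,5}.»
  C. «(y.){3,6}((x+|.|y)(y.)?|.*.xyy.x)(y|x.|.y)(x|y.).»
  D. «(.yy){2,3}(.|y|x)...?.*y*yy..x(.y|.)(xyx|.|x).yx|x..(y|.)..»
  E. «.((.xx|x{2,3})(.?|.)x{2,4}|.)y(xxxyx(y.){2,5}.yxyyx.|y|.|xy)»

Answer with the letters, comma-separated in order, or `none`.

A → no match
B → match
C → no match
D → no match
E → no match

B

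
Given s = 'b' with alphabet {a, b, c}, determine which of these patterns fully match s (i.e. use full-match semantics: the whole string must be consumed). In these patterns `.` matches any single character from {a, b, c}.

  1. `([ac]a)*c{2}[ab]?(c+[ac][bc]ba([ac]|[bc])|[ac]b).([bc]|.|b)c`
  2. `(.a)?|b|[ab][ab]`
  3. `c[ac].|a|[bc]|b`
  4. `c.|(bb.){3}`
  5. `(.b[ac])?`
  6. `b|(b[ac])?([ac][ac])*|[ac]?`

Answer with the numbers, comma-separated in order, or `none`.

2, 3, 6

1 → no match — must end with 'c'
2 → match
3 → match
4 → no match
5 → no match
6 → match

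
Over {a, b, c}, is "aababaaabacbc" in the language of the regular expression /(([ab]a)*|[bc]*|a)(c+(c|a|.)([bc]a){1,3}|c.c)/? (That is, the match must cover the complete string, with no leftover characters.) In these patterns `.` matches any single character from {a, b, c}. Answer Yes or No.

Yes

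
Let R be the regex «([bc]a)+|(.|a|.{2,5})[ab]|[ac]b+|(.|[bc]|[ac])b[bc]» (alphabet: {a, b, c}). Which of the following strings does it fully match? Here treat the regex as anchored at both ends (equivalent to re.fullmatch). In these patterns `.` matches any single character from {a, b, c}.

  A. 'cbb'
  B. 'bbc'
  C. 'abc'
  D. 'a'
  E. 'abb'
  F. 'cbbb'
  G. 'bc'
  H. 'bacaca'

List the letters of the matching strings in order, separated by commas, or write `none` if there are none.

A → match
B → match
C → match
D → no match
E → match
F → match
G → no match
H → match

A, B, C, E, F, H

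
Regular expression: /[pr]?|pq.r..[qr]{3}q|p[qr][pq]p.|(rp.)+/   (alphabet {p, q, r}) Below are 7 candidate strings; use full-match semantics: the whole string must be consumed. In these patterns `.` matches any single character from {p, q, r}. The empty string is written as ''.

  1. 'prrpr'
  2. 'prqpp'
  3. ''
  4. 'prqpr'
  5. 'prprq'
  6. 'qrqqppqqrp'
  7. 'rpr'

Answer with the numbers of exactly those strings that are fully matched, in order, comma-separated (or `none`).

1 → no match
2 → match
3 → match
4 → match
5 → no match
6 → no match
7 → match

2, 3, 4, 7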